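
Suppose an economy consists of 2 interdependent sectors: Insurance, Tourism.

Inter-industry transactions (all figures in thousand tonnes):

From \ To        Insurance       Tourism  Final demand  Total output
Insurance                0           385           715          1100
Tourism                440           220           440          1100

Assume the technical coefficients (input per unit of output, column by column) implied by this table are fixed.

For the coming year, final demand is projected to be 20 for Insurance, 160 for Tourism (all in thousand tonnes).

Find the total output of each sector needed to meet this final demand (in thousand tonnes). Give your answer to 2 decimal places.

Technical coefficients a_ij = z_ij / X_j:
  a_II = 0/1100 = 0.00, a_TI = 440/1100 = 0.40
  a_IT = 385/1100 = 0.35, a_TT = 220/1100 = 0.20
I − A =
  [   1.00    -0.35]
  [  -0.40     0.80]
det(I−A) = (1.00)(0.80) − (-0.35)(-0.40) = 0.6600
adj(I−A) = [[0.80, 0.35], [0.40, 1.00]]
(I − A)⁻¹ = adj(I−A) / det(I−A) ≈
  [   1.2121     0.5303]
  [   0.6061     1.5152]
x = (I − A)⁻¹ d = adj(I−A)·d / det(I−A), with det(I−A) = 0.6600:
  x_I = (0.80·20 + 0.35·160) / 0.6600 = 72.00 / 0.6600 ≈ 109.09
  x_T = (0.40·20 + 1.00·160) / 0.6600 = 168.00 / 0.6600 ≈ 254.55

x_I = 109.09, x_T = 254.55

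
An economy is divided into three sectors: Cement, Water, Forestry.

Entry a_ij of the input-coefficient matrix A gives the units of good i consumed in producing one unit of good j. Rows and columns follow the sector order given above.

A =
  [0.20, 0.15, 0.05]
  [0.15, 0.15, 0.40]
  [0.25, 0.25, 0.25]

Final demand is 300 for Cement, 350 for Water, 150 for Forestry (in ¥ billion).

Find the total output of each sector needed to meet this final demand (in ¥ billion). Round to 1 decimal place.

I − A =
  [   0.80    -0.15    -0.05]
  [  -0.15     0.85    -0.40]
  [  -0.25    -0.25     0.75]
Cofactors of I−A, C_ij = (−1)^(i+j)·(minor ij) (rows/columns in the sector order above):
  C_11 = (0.85)(0.75) − (-0.40)(-0.25) = 0.5375
  C_12 = −[(-0.15)(0.75) − (-0.40)(-0.25)] = 0.2125
  C_13 = (-0.15)(-0.25) − (0.85)(-0.25) = 0.2500
  C_21 = −[(-0.15)(0.75) − (-0.05)(-0.25)] = 0.1250
  C_22 = (0.80)(0.75) − (-0.05)(-0.25) = 0.5875
  C_23 = −[(0.80)(-0.25) − (-0.15)(-0.25)] = 0.2375
  C_31 = (-0.15)(-0.40) − (-0.05)(0.85) = 0.1025
  C_32 = −[(0.80)(-0.40) − (-0.05)(-0.15)] = 0.3275
  C_33 = (0.80)(0.85) − (-0.15)(-0.15) = 0.6575
det(I−A) = Σ_j (I−A)_1j·C_1j = (0.80)(0.5375) + (-0.15)(0.2125) + (-0.05)(0.2500) = 0.385625
adj(I−A) = Cᵀ =
  [ 0.5375   0.1250   0.1025]
  [ 0.2125   0.5875   0.3275]
  [ 0.2500   0.2375   0.6575]
(I − A)⁻¹ = adj(I−A) / det(I−A) ≈
  [   1.3938     0.3241     0.2658]
  [   0.5511     1.5235     0.8493]
  [   0.6483     0.6159     1.7050]
x = (I − A)⁻¹ d = adj(I−A)·d / det(I−A), with det(I−A) = 0.385625:
  x_C = (0.5375·300 + 0.1250·350 + 0.1025·150) / 0.385625 = 220.375 / 0.385625 ≈ 571.5
  x_W = (0.2125·300 + 0.5875·350 + 0.3275·150) / 0.385625 = 318.50 / 0.385625 ≈ 825.9
  x_F = (0.2500·300 + 0.2375·350 + 0.6575·150) / 0.385625 = 256.75 / 0.385625 ≈ 665.8

x_C = 571.5, x_W = 825.9, x_F = 665.8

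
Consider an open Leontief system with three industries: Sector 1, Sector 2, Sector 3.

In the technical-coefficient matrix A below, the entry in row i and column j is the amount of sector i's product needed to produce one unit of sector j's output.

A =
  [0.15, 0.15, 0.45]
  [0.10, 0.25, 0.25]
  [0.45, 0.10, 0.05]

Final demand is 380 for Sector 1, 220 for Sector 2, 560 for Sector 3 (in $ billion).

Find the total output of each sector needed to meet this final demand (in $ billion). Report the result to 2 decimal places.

x_1 = 1291.34, x_2 = 897.39, x_3 = 1295.62

I − A =
  [   0.85    -0.15    -0.45]
  [  -0.10     0.75    -0.25]
  [  -0.45    -0.10     0.95]
Cofactors of I−A, C_ij = (−1)^(i+j)·(minor ij) (rows/columns in the sector order above):
  C_11 = (0.75)(0.95) − (-0.25)(-0.10) = 0.6875
  C_12 = −[(-0.10)(0.95) − (-0.25)(-0.45)] = 0.2075
  C_13 = (-0.10)(-0.10) − (0.75)(-0.45) = 0.3475
  C_21 = −[(-0.15)(0.95) − (-0.45)(-0.10)] = 0.1875
  C_22 = (0.85)(0.95) − (-0.45)(-0.45) = 0.6050
  C_23 = −[(0.85)(-0.10) − (-0.15)(-0.45)] = 0.1525
  C_31 = (-0.15)(-0.25) − (-0.45)(0.75) = 0.3750
  C_32 = −[(0.85)(-0.25) − (-0.45)(-0.10)] = 0.2575
  C_33 = (0.85)(0.75) − (-0.15)(-0.10) = 0.6225
det(I−A) = Σ_j (I−A)_1j·C_1j = (0.85)(0.6875) + (-0.15)(0.2075) + (-0.45)(0.3475) = 0.396875
adj(I−A) = Cᵀ =
  [ 0.6875   0.1875   0.3750]
  [ 0.2075   0.6050   0.2575]
  [ 0.3475   0.1525   0.6225]
(I − A)⁻¹ = adj(I−A) / det(I−A) ≈
  [   1.7323     0.4724     0.9449]
  [   0.5228     1.5244     0.6488]
  [   0.8756     0.3843     1.5685]
x = (I − A)⁻¹ d = adj(I−A)·d / det(I−A), with det(I−A) = 0.396875:
  x_1 = (0.6875·380 + 0.1875·220 + 0.3750·560) / 0.396875 = 512.50 / 0.396875 ≈ 1291.34
  x_2 = (0.2075·380 + 0.6050·220 + 0.2575·560) / 0.396875 = 356.15 / 0.396875 ≈ 897.39
  x_3 = (0.3475·380 + 0.1525·220 + 0.6225·560) / 0.396875 = 514.20 / 0.396875 ≈ 1295.62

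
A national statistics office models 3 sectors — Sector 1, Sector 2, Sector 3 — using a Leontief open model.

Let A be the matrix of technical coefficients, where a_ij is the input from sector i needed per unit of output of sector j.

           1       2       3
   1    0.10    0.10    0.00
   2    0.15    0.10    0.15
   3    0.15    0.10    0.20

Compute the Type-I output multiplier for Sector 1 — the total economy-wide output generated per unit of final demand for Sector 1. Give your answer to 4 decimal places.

m_1 = 1.6082

I − A =
  [   0.90    -0.10     0.00]
  [  -0.15     0.90    -0.15]
  [  -0.15    -0.10     0.80]
Cofactors of I−A, C_ij = (−1)^(i+j)·(minor ij) (rows/columns in the sector order above):
  C_11 = (0.90)(0.80) − (-0.15)(-0.10) = 0.7050
  C_12 = −[(-0.15)(0.80) − (-0.15)(-0.15)] = 0.1425
  C_13 = (-0.15)(-0.10) − (0.90)(-0.15) = 0.1500
  C_21 = −[(-0.10)(0.80) − (0.00)(-0.10)] = 0.0800
  C_22 = (0.90)(0.80) − (0.00)(-0.15) = 0.7200
  C_23 = −[(0.90)(-0.10) − (-0.10)(-0.15)] = 0.1050
  C_31 = (-0.10)(-0.15) − (0.00)(0.90) = 0.0150
  C_32 = −[(0.90)(-0.15) − (0.00)(-0.15)] = 0.1350
  C_33 = (0.90)(0.90) − (-0.10)(-0.15) = 0.7950
det(I−A) = Σ_j (I−A)_1j·C_1j = (0.90)(0.7050) + (-0.10)(0.1425) + (0.00)(0.1500) = 0.62025
adj(I−A) = Cᵀ =
  [ 0.7050   0.0800   0.0150]
  [ 0.1425   0.7200   0.1350]
  [ 0.1500   0.1050   0.7950]
(I − A)⁻¹ = adj(I−A) / det(I−A) ≈
  [   1.13664     0.12898     0.02418]
  [   0.22975     1.16082     0.21765]
  [   0.24184     0.16929     1.28174]
The output multiplier for sector j is the column-j sum of the Leontief inverse (I − A)⁻¹ = adj(I−A) / det(I−A).
Column 1 of adj(I−A): (0.7050, 0.1425, 0.1500); det(I−A) = 0.62025.
m_1 = (0.7050 + 0.1425 + 0.1500) / 0.62025 = 0.9975 / 0.62025 ≈ 1.6082.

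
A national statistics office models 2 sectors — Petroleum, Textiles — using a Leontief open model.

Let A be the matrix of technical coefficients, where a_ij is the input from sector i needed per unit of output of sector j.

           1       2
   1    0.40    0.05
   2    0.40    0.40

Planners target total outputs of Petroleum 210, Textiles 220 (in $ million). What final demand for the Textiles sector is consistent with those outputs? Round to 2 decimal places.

I − A =
  [   0.60    -0.05]
  [  -0.40     0.60]
d = (I − A) x:
  d_1 = (+0.60)·210 + (-0.05)·220 = 115.00
  d_2 = (-0.40)·210 + (+0.60)·220 = 48.00

d_2 = 48.00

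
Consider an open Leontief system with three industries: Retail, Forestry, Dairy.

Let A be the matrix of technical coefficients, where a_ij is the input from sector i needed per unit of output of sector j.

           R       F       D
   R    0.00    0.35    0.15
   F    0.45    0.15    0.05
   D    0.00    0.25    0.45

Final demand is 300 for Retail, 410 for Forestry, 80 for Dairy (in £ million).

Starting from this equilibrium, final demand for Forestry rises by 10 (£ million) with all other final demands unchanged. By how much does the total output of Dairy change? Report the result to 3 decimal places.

I − A =
  [   1.00    -0.35    -0.15]
  [  -0.45     0.85    -0.05]
  [   0.00    -0.25     0.55]
Cofactors of I−A, C_ij = (−1)^(i+j)·(minor ij) (rows/columns in the sector order above):
  C_11 = (0.85)(0.55) − (-0.05)(-0.25) = 0.4550
  C_12 = −[(-0.45)(0.55) − (-0.05)(0.00)] = 0.2475
  C_13 = (-0.45)(-0.25) − (0.85)(0.00) = 0.1125
  C_21 = −[(-0.35)(0.55) − (-0.15)(-0.25)] = 0.2300
  C_22 = (1.00)(0.55) − (-0.15)(0.00) = 0.5500
  C_23 = −[(1.00)(-0.25) − (-0.35)(0.00)] = 0.2500
  C_31 = (-0.35)(-0.05) − (-0.15)(0.85) = 0.1450
  C_32 = −[(1.00)(-0.05) − (-0.15)(-0.45)] = 0.1175
  C_33 = (1.00)(0.85) − (-0.35)(-0.45) = 0.6925
det(I−A) = Σ_j (I−A)_1j·C_1j = (1.00)(0.4550) + (-0.35)(0.2475) + (-0.15)(0.1125) = 0.3515
adj(I−A) = Cᵀ =
  [ 0.4550   0.2300   0.1450]
  [ 0.2475   0.5500   0.1175]
  [ 0.1125   0.2500   0.6925]
(I − A)⁻¹ = adj(I−A) / det(I−A) ≈
  [   1.2945     0.6543     0.4125]
  [   0.7041     1.5647     0.3343]
  [   0.3201     0.7112     1.9701]
Δx = (I − A)⁻¹ Δd with Δd having +10 in the Forestry component and 0 elsewhere.
So Δx_D = L_DF · (+10), where L_DF = adj(I−A)_DF / det(I−A) = 0.2500 / 0.3515.
Δx_D = 0.2500 × (+10) / 0.3515 = 2.50 / 0.3515 ≈ 7.112.

Δx_D = 7.112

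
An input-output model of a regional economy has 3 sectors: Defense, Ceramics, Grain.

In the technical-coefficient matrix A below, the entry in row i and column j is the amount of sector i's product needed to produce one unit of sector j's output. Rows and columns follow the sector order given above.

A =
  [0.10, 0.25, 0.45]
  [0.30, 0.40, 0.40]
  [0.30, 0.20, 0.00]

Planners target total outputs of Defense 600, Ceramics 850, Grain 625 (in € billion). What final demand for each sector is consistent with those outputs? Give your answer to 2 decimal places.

d_1 = 46.25, d_2 = 80.00, d_3 = 275.00

I − A =
  [   0.90    -0.25    -0.45]
  [  -0.30     0.60    -0.40]
  [  -0.30    -0.20     1.00]
d = (I − A) x:
  d_1 = (+0.90)·600 + (-0.25)·850 + (-0.45)·625 = 46.25
  d_2 = (-0.30)·600 + (+0.60)·850 + (-0.40)·625 = 80.00
  d_3 = (-0.30)·600 + (-0.20)·850 + (+1.00)·625 = 275.00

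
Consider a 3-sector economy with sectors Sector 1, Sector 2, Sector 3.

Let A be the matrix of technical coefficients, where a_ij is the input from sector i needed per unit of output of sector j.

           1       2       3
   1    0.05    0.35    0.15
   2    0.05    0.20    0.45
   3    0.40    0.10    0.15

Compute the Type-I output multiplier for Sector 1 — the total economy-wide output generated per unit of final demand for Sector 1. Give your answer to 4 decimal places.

m_1 = 2.4810

I − A =
  [   0.95    -0.35    -0.15]
  [  -0.05     0.80    -0.45]
  [  -0.40    -0.10     0.85]
Cofactors of I−A, C_ij = (−1)^(i+j)·(minor ij) (rows/columns in the sector order above):
  C_11 = (0.80)(0.85) − (-0.45)(-0.10) = 0.6350
  C_12 = −[(-0.05)(0.85) − (-0.45)(-0.40)] = 0.2225
  C_13 = (-0.05)(-0.10) − (0.80)(-0.40) = 0.3250
  C_21 = −[(-0.35)(0.85) − (-0.15)(-0.10)] = 0.3125
  C_22 = (0.95)(0.85) − (-0.15)(-0.40) = 0.7475
  C_23 = −[(0.95)(-0.10) − (-0.35)(-0.40)] = 0.2350
  C_31 = (-0.35)(-0.45) − (-0.15)(0.80) = 0.2775
  C_32 = −[(0.95)(-0.45) − (-0.15)(-0.05)] = 0.4350
  C_33 = (0.95)(0.80) − (-0.35)(-0.05) = 0.7425
det(I−A) = Σ_j (I−A)_1j·C_1j = (0.95)(0.6350) + (-0.35)(0.2225) + (-0.15)(0.3250) = 0.476625
adj(I−A) = Cᵀ =
  [ 0.6350   0.3125   0.2775]
  [ 0.2225   0.7475   0.4350]
  [ 0.3250   0.2350   0.7425]
(I − A)⁻¹ = adj(I−A) / det(I−A) ≈
  [   1.33228     0.65565     0.58222]
  [   0.46682     1.56832     0.91267]
  [   0.68188     0.49305     1.55783]
The output multiplier for sector j is the column-j sum of the Leontief inverse (I − A)⁻¹ = adj(I−A) / det(I−A).
Column 1 of adj(I−A): (0.6350, 0.2225, 0.3250); det(I−A) = 0.476625.
m_1 = (0.6350 + 0.2225 + 0.3250) / 0.476625 = 1.1825 / 0.476625 ≈ 2.4810.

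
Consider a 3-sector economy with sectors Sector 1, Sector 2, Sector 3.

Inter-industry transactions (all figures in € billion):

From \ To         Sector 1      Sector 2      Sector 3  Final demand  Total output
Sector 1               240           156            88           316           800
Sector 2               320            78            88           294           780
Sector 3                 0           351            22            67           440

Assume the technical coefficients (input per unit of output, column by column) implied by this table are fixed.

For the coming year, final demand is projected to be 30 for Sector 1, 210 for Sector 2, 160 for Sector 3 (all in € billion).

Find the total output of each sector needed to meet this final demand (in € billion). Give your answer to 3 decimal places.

Technical coefficients a_ij = z_ij / X_j:
  a_11 = 240/800 = 0.30, a_21 = 320/800 = 0.40, a_31 = 0/800 = 0.00
  a_12 = 156/780 = 0.20, a_22 = 78/780 = 0.10, a_32 = 351/780 = 0.45
  a_13 = 88/440 = 0.20, a_23 = 88/440 = 0.20, a_33 = 22/440 = 0.05
I − A =
  [   0.70    -0.20    -0.20]
  [  -0.40     0.90    -0.20]
  [   0.00    -0.45     0.95]
Cofactors of I−A, C_ij = (−1)^(i+j)·(minor ij) (rows/columns in the sector order above):
  C_11 = (0.90)(0.95) − (-0.20)(-0.45) = 0.7650
  C_12 = −[(-0.40)(0.95) − (-0.20)(0.00)] = 0.3800
  C_13 = (-0.40)(-0.45) − (0.90)(0.00) = 0.1800
  C_21 = −[(-0.20)(0.95) − (-0.20)(-0.45)] = 0.2800
  C_22 = (0.70)(0.95) − (-0.20)(0.00) = 0.6650
  C_23 = −[(0.70)(-0.45) − (-0.20)(0.00)] = 0.3150
  C_31 = (-0.20)(-0.20) − (-0.20)(0.90) = 0.2200
  C_32 = −[(0.70)(-0.20) − (-0.20)(-0.40)] = 0.2200
  C_33 = (0.70)(0.90) − (-0.20)(-0.40) = 0.5500
det(I−A) = Σ_j (I−A)_1j·C_1j = (0.70)(0.7650) + (-0.20)(0.3800) + (-0.20)(0.1800) = 0.4235
adj(I−A) = Cᵀ =
  [ 0.7650   0.2800   0.2200]
  [ 0.3800   0.6650   0.2200]
  [ 0.1800   0.3150   0.5500]
(I − A)⁻¹ = adj(I−A) / det(I−A) ≈
  [   1.8064     0.6612     0.5195]
  [   0.8973     1.5702     0.5195]
  [   0.4250     0.7438     1.2987]
x = (I − A)⁻¹ d = adj(I−A)·d / det(I−A), with det(I−A) = 0.4235:
  x_1 = (0.7650·30 + 0.2800·210 + 0.2200·160) / 0.4235 = 116.95 / 0.4235 ≈ 276.151
  x_2 = (0.3800·30 + 0.6650·210 + 0.2200·160) / 0.4235 = 186.25 / 0.4235 ≈ 439.787
  x_3 = (0.1800·30 + 0.3150·210 + 0.5500·160) / 0.4235 = 159.55 / 0.4235 ≈ 376.741

x_1 = 276.151, x_2 = 439.787, x_3 = 376.741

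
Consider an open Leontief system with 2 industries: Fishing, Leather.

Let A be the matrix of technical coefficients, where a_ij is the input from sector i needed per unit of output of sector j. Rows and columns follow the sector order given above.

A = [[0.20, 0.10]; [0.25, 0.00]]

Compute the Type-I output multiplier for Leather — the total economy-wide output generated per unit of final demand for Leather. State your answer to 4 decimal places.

m_L = 1.1613

I − A =
  [   0.80    -0.10]
  [  -0.25     1.00]
det(I−A) = (0.80)(1.00) − (-0.10)(-0.25) = 0.7750
adj(I−A) = [[1.00, 0.10], [0.25, 0.80]]
(I − A)⁻¹ = adj(I−A) / det(I−A) ≈
  [   1.29032     0.12903]
  [   0.32258     1.03226]
The output multiplier for sector j is the column-j sum of the Leontief inverse (I − A)⁻¹ = adj(I−A) / det(I−A).
Column L of adj(I−A): (0.10, 0.80); det(I−A) = 0.7750.
m_L = (0.10 + 0.80) / 0.7750 = 0.90 / 0.7750 ≈ 1.1613.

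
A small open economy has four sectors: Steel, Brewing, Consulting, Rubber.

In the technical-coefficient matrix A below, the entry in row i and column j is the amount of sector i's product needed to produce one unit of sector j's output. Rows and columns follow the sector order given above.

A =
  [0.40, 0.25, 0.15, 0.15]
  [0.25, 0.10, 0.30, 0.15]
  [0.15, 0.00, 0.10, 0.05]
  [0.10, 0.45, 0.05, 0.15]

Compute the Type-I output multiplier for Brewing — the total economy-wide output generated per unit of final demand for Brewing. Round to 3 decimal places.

I − A =
  [   0.60    -0.25    -0.15    -0.15]
  [  -0.25     0.90    -0.30    -0.15]
  [  -0.15     0.00     0.90    -0.05]
  [  -0.10    -0.45    -0.05     0.85]
Compute the cofactors C_ij = (−1)^(i+j)·(3×3 minor ij) of I−A; the adjugate is their transpose:
adj(I−A) = Cᵀ =
  [ 0.61875   0.25475   0.19725   0.16575]
  [ 0.24500   0.42300   0.18900   0.12900]
  [ 0.11475   0.05675   0.33125   0.04975]
  [ 0.20925   0.25725   0.14275   0.39825]
det(I−A) = Σ_j (I−A)_1j·C_1j = (0.60)(0.61875) + (-0.25)(0.24500) + (-0.15)(0.11475) + (-0.15)(0.20925) = 0.2614
(I − A)⁻¹ = adj(I−A) / det(I−A) ≈
  [   2.3671     0.9746     0.7546     0.6341]
  [   0.9373     1.6182     0.7230     0.4935]
  [   0.4390     0.2171     1.2672     0.1903]
  [   0.8005     0.9841     0.5461     1.5235]
The output multiplier for sector j is the column-j sum of the Leontief inverse (I − A)⁻¹ = adj(I−A) / det(I−A).
Column B of adj(I−A): (0.25475, 0.42300, 0.05675, 0.25725); det(I−A) = 0.2614.
m_B = (0.25475 + 0.42300 + 0.05675 + 0.25725) / 0.2614 = 0.99175 / 0.2614 ≈ 3.794.

m_B = 3.794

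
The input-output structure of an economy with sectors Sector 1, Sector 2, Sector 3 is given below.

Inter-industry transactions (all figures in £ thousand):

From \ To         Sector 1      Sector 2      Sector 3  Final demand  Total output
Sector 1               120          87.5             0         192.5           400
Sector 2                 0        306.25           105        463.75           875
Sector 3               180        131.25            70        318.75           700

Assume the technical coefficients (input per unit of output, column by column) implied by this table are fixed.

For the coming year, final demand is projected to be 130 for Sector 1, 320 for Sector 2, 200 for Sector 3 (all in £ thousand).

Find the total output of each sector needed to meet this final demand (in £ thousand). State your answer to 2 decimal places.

x_1 = 271.12, x_2 = 597.87, x_3 = 457.43

Technical coefficients a_ij = z_ij / X_j:
  a_11 = 120/400 = 0.30, a_21 = 0/400 = 0.00, a_31 = 180/400 = 0.45
  a_12 = 87.5/875 = 0.10, a_22 = 306.25/875 = 0.35, a_32 = 131.25/875 = 0.15
  a_13 = 0/700 = 0.00, a_23 = 105/700 = 0.15, a_33 = 70/700 = 0.10
I − A =
  [   0.70    -0.10     0.00]
  [   0.00     0.65    -0.15]
  [  -0.45    -0.15     0.90]
Cofactors of I−A, C_ij = (−1)^(i+j)·(minor ij) (rows/columns in the sector order above):
  C_11 = (0.65)(0.90) − (-0.15)(-0.15) = 0.5625
  C_12 = −[(0.00)(0.90) − (-0.15)(-0.45)] = 0.0675
  C_13 = (0.00)(-0.15) − (0.65)(-0.45) = 0.2925
  C_21 = −[(-0.10)(0.90) − (0.00)(-0.15)] = 0.0900
  C_22 = (0.70)(0.90) − (0.00)(-0.45) = 0.6300
  C_23 = −[(0.70)(-0.15) − (-0.10)(-0.45)] = 0.1500
  C_31 = (-0.10)(-0.15) − (0.00)(0.65) = 0.0150
  C_32 = −[(0.70)(-0.15) − (0.00)(0.00)] = 0.1050
  C_33 = (0.70)(0.65) − (-0.10)(0.00) = 0.4550
det(I−A) = Σ_j (I−A)_1j·C_1j = (0.70)(0.5625) + (-0.10)(0.0675) + (0.00)(0.2925) = 0.3870
adj(I−A) = Cᵀ =
  [ 0.5625   0.0900   0.0150]
  [ 0.0675   0.6300   0.1050]
  [ 0.2925   0.1500   0.4550]
(I − A)⁻¹ = adj(I−A) / det(I−A) ≈
  [   1.4535     0.2326     0.0388]
  [   0.1744     1.6279     0.2713]
  [   0.7558     0.3876     1.1757]
x = (I − A)⁻¹ d = adj(I−A)·d / det(I−A), with det(I−A) = 0.3870:
  x_1 = (0.5625·130 + 0.0900·320 + 0.0150·200) / 0.3870 = 104.925 / 0.3870 ≈ 271.12
  x_2 = (0.0675·130 + 0.6300·320 + 0.1050·200) / 0.3870 = 231.375 / 0.3870 ≈ 597.87
  x_3 = (0.2925·130 + 0.1500·320 + 0.4550·200) / 0.3870 = 177.025 / 0.3870 ≈ 457.43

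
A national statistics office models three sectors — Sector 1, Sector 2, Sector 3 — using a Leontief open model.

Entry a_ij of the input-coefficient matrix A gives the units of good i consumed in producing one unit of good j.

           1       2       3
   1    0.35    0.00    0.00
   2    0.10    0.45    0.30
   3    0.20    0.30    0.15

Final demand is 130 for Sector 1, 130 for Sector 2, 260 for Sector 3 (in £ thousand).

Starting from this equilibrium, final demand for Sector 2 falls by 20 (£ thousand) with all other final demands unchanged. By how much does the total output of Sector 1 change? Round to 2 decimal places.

Δx_1 = 0.00

I − A =
  [   0.65     0.00     0.00]
  [  -0.10     0.55    -0.30]
  [  -0.20    -0.30     0.85]
Cofactors of I−A, C_ij = (−1)^(i+j)·(minor ij) (rows/columns in the sector order above):
  C_11 = (0.55)(0.85) − (-0.30)(-0.30) = 0.3775
  C_12 = −[(-0.10)(0.85) − (-0.30)(-0.20)] = 0.1450
  C_13 = (-0.10)(-0.30) − (0.55)(-0.20) = 0.1400
  C_21 = −[(0.00)(0.85) − (0.00)(-0.30)] = 0.0000
  C_22 = (0.65)(0.85) − (0.00)(-0.20) = 0.5525
  C_23 = −[(0.65)(-0.30) − (0.00)(-0.20)] = 0.1950
  C_31 = (0.00)(-0.30) − (0.00)(0.55) = 0.0000
  C_32 = −[(0.65)(-0.30) − (0.00)(-0.10)] = 0.1950
  C_33 = (0.65)(0.55) − (0.00)(-0.10) = 0.3575
det(I−A) = Σ_j (I−A)_1j·C_1j = (0.65)(0.3775) + (0.00)(0.1450) + (0.00)(0.1400) = 0.245375
adj(I−A) = Cᵀ =
  [ 0.3775   0.0000   0.0000]
  [ 0.1450   0.5525   0.1950]
  [ 0.1400   0.1950   0.3575]
(I − A)⁻¹ = adj(I−A) / det(I−A) ≈
  [   1.5385     0.0000     0.0000]
  [   0.5909     2.2517     0.7947]
  [   0.5706     0.7947     1.4570]
Δx = (I − A)⁻¹ Δd with Δd having -20 in the Sector 2 component and 0 elsewhere.
So Δx_1 = L_12 · (-20), where L_12 = adj(I−A)_12 / det(I−A) = 0.0000 / 0.245375.
Δx_1 = 0.0000 × (-20) / 0.245375 = 0.00 / 0.245375 = 0.00.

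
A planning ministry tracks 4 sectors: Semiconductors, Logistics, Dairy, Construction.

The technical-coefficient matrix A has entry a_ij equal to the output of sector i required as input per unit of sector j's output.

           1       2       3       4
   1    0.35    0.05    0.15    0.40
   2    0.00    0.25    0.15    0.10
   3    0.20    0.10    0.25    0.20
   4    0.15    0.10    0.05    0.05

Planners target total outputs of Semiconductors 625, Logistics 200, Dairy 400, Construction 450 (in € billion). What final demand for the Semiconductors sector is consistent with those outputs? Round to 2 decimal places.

d_1 = 156.25

I − A =
  [   0.65    -0.05    -0.15    -0.40]
  [   0.00     0.75    -0.15    -0.10]
  [  -0.20    -0.10     0.75    -0.20]
  [  -0.15    -0.10    -0.05     0.95]
d = (I − A) x:
  d_1 = (+0.65)·625 + (-0.05)·200 + (-0.15)·400 + (-0.40)·450 = 156.25
  d_2 = (+0.00)·625 + (+0.75)·200 + (-0.15)·400 + (-0.10)·450 = 45.00
  d_3 = (-0.20)·625 + (-0.10)·200 + (+0.75)·400 + (-0.20)·450 = 65.00
  d_4 = (-0.15)·625 + (-0.10)·200 + (-0.05)·400 + (+0.95)·450 = 293.75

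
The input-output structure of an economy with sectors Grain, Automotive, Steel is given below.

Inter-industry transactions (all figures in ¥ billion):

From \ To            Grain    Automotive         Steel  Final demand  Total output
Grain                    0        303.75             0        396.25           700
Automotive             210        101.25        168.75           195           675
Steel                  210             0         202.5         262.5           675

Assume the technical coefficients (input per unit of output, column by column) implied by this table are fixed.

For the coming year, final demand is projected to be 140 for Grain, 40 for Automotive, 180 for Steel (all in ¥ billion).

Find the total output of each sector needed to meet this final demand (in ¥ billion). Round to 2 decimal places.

Technical coefficients a_ij = z_ij / X_j:
  a_GG = 0/700 = 0.00, a_AG = 210/700 = 0.30, a_SG = 210/700 = 0.30
  a_GA = 303.75/675 = 0.45, a_AA = 101.25/675 = 0.15, a_SA = 0/675 = 0.00
  a_GS = 0/675 = 0.00, a_AS = 168.75/675 = 0.25, a_SS = 202.5/675 = 0.30
I − A =
  [   1.00    -0.45     0.00]
  [  -0.30     0.85    -0.25]
  [  -0.30     0.00     0.70]
Cofactors of I−A, C_ij = (−1)^(i+j)·(minor ij) (rows/columns in the sector order above):
  C_11 = (0.85)(0.70) − (-0.25)(0.00) = 0.5950
  C_12 = −[(-0.30)(0.70) − (-0.25)(-0.30)] = 0.2850
  C_13 = (-0.30)(0.00) − (0.85)(-0.30) = 0.2550
  C_21 = −[(-0.45)(0.70) − (0.00)(0.00)] = 0.3150
  C_22 = (1.00)(0.70) − (0.00)(-0.30) = 0.7000
  C_23 = −[(1.00)(0.00) − (-0.45)(-0.30)] = 0.1350
  C_31 = (-0.45)(-0.25) − (0.00)(0.85) = 0.1125
  C_32 = −[(1.00)(-0.25) − (0.00)(-0.30)] = 0.2500
  C_33 = (1.00)(0.85) − (-0.45)(-0.30) = 0.7150
det(I−A) = Σ_j (I−A)_1j·C_1j = (1.00)(0.5950) + (-0.45)(0.2850) + (0.00)(0.2550) = 0.46675
adj(I−A) = Cᵀ =
  [ 0.5950   0.3150   0.1125]
  [ 0.2850   0.7000   0.2500]
  [ 0.2550   0.1350   0.7150]
(I − A)⁻¹ = adj(I−A) / det(I−A) ≈
  [   1.2748     0.6749     0.2410]
  [   0.6106     1.4997     0.5356]
  [   0.5463     0.2892     1.5319]
x = (I − A)⁻¹ d = adj(I−A)·d / det(I−A), with det(I−A) = 0.46675:
  x_G = (0.5950·140 + 0.3150·40 + 0.1125·180) / 0.46675 = 116.15 / 0.46675 ≈ 248.85
  x_A = (0.2850·140 + 0.7000·40 + 0.2500·180) / 0.46675 = 112.90 / 0.46675 ≈ 241.89
  x_S = (0.2550·140 + 0.1350·40 + 0.7150·180) / 0.46675 = 169.80 / 0.46675 ≈ 363.79

x_G = 248.85, x_A = 241.89, x_S = 363.79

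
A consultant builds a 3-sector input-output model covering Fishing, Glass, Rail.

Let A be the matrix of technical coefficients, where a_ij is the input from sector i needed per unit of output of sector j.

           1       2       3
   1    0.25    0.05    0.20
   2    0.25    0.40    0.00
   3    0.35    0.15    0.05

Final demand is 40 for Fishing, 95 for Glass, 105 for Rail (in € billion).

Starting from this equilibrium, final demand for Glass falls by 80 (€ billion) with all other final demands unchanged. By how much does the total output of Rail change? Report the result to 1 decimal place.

Δx_3 = -28.4

I − A =
  [   0.75    -0.05    -0.20]
  [  -0.25     0.60     0.00]
  [  -0.35    -0.15     0.95]
Cofactors of I−A, C_ij = (−1)^(i+j)·(minor ij) (rows/columns in the sector order above):
  C_11 = (0.60)(0.95) − (0.00)(-0.15) = 0.5700
  C_12 = −[(-0.25)(0.95) − (0.00)(-0.35)] = 0.2375
  C_13 = (-0.25)(-0.15) − (0.60)(-0.35) = 0.2475
  C_21 = −[(-0.05)(0.95) − (-0.20)(-0.15)] = 0.0775
  C_22 = (0.75)(0.95) − (-0.20)(-0.35) = 0.6425
  C_23 = −[(0.75)(-0.15) − (-0.05)(-0.35)] = 0.1300
  C_31 = (-0.05)(0.00) − (-0.20)(0.60) = 0.1200
  C_32 = −[(0.75)(0.00) − (-0.20)(-0.25)] = 0.0500
  C_33 = (0.75)(0.60) − (-0.05)(-0.25) = 0.4375
det(I−A) = Σ_j (I−A)_1j·C_1j = (0.75)(0.5700) + (-0.05)(0.2375) + (-0.20)(0.2475) = 0.366125
adj(I−A) = Cᵀ =
  [ 0.5700   0.0775   0.1200]
  [ 0.2375   0.6425   0.0500]
  [ 0.2475   0.1300   0.4375]
(I − A)⁻¹ = adj(I−A) / det(I−A) ≈
  [   1.5568     0.2117     0.3278]
  [   0.6487     1.7549     0.1366]
  [   0.6760     0.3551     1.1949]
Δx = (I − A)⁻¹ Δd with Δd having -80 in the Glass component and 0 elsewhere.
So Δx_3 = L_32 · (-80), where L_32 = adj(I−A)_32 / det(I−A) = 0.1300 / 0.366125.
Δx_3 = 0.1300 × (-80) / 0.366125 = -10.40 / 0.366125 ≈ -28.4.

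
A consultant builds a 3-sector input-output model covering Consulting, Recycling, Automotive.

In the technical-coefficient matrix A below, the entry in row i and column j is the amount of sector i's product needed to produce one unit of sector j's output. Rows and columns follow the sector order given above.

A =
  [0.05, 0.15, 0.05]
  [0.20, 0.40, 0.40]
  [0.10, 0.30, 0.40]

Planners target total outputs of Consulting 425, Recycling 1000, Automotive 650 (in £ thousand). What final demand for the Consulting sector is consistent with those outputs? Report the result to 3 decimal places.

I − A =
  [   0.95    -0.15    -0.05]
  [  -0.20     0.60    -0.40]
  [  -0.10    -0.30     0.60]
d = (I − A) x:
  d_C = (+0.95)·425 + (-0.15)·1000 + (-0.05)·650 = 221.250
  d_R = (-0.20)·425 + (+0.60)·1000 + (-0.40)·650 = 255.000
  d_A = (-0.10)·425 + (-0.30)·1000 + (+0.60)·650 = 47.500

d_C = 221.250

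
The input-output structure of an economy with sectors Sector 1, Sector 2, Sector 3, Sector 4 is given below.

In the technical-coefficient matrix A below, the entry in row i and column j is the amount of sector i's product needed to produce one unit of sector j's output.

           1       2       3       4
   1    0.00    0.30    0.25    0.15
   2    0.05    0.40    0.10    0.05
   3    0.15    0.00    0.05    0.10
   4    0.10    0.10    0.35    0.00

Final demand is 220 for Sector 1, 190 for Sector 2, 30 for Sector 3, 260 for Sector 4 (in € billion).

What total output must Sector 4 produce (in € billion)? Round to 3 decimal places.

I − A =
  [   1.00    -0.30    -0.25    -0.15]
  [  -0.05     0.60    -0.10    -0.05]
  [  -0.15     0.00     0.95    -0.10]
  [  -0.10    -0.10    -0.35     1.00]
Compute the cofactors C_ij = (−1)^(i+j)·(3×3 minor ij) of I−A; the adjugate is their transpose:
adj(I−A) = Cᵀ =
  [ 0.543250   0.291250   0.217000   0.117750]
  [ 0.069125   0.852875   0.132375   0.066250]
  [ 0.095750   0.060250   0.568750   0.074250]
  [ 0.094750   0.135500   0.234000   0.528750]
det(I−A) = Σ_j (I−A)_1j·C_1j = (1.00)(0.543250) + (-0.30)(0.069125) + (-0.25)(0.095750) + (-0.15)(0.094750) = 0.4843625
(I − A)⁻¹ = adj(I−A) / det(I−A) ≈
  [   1.1216     0.6013     0.4480     0.2431]
  [   0.1427     1.7608     0.2733     0.1368]
  [   0.1977     0.1244     1.1742     0.1533]
  [   0.1956     0.2797     0.4831     1.0916]
x = (I − A)⁻¹ d = adj(I−A)·d / det(I−A), with det(I−A) = 0.4843625:
  x_1 = (0.543250·220 + 0.291250·190 + 0.217000·30 + 0.117750·260) / 0.4843625 = 211.9775 / 0.4843625 ≈ 437.642
  x_2 = (0.069125·220 + 0.852875·190 + 0.132375·30 + 0.066250·260) / 0.4843625 = 198.45 / 0.4843625 ≈ 409.714
  x_3 = (0.095750·220 + 0.060250·190 + 0.568750·30 + 0.074250·260) / 0.4843625 = 68.88 / 0.4843625 ≈ 142.208
  x_4 = (0.094750·220 + 0.135500·190 + 0.234000·30 + 0.528750·260) / 0.4843625 = 191.085 / 0.4843625 ≈ 394.508

x_4 = 394.508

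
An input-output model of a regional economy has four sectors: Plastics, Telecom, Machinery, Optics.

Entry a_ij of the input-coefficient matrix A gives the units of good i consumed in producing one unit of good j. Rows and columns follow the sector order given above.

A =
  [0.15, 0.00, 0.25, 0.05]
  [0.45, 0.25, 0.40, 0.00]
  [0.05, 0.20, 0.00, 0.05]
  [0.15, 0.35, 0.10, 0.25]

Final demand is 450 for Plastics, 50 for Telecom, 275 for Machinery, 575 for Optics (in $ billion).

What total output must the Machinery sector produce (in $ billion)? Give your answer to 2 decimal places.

I − A =
  [   0.85     0.00    -0.25    -0.05]
  [  -0.45     0.75    -0.40     0.00]
  [  -0.05    -0.20     1.00    -0.05]
  [  -0.15    -0.35    -0.10     0.75]
Compute the cofactors C_ij = (−1)^(i+j)·(3×3 minor ij) of I−A; the adjugate is their transpose:
adj(I−A) = Cᵀ =
  [ 0.491750   0.060375   0.151375   0.042875]
  [ 0.353250   0.614250   0.338625   0.046125]
  [ 0.109125   0.141750   0.464625   0.038250]
  [ 0.277750   0.317625   0.250250   0.537625]
det(I−A) = Σ_j (I−A)_1j·C_1j = (0.85)(0.491750) + (0.00)(0.353250) + (-0.25)(0.109125) + (-0.05)(0.277750) = 0.37681875
(I − A)⁻¹ = adj(I−A) / det(I−A) ≈
  [   1.3050     0.1602     0.4017     0.1138]
  [   0.9375     1.6301     0.8986     0.1224]
  [   0.2896     0.3762     1.2330     0.1015]
  [   0.7371     0.8429     0.6641     1.4267]
x = (I − A)⁻¹ d = adj(I−A)·d / det(I−A), with det(I−A) = 0.37681875:
  x_1 = (0.491750·450 + 0.060375·50 + 0.151375·275 + 0.042875·575) / 0.37681875 = 290.5875 / 0.37681875 ≈ 771.16
  x_2 = (0.353250·450 + 0.614250·50 + 0.338625·275 + 0.046125·575) / 0.37681875 = 309.31875 / 0.37681875 ≈ 820.87
  x_3 = (0.109125·450 + 0.141750·50 + 0.464625·275 + 0.038250·575) / 0.37681875 = 205.959375 / 0.37681875 ≈ 546.57
  x_4 = (0.277750·450 + 0.317625·50 + 0.250250·275 + 0.537625·575) / 0.37681875 = 518.821875 / 0.37681875 ≈ 1376.85

x_3 = 546.57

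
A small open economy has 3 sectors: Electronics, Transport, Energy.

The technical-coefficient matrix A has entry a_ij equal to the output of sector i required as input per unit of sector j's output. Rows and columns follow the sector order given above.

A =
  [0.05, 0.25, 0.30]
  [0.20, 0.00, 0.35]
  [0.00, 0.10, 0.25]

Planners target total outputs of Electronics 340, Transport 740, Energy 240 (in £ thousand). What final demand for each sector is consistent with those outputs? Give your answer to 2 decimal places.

I − A =
  [   0.95    -0.25    -0.30]
  [  -0.20     1.00    -0.35]
  [   0.00    -0.10     0.75]
d = (I − A) x:
  d_1 = (+0.95)·340 + (-0.25)·740 + (-0.30)·240 = 66.00
  d_2 = (-0.20)·340 + (+1.00)·740 + (-0.35)·240 = 588.00
  d_3 = (+0.00)·340 + (-0.10)·740 + (+0.75)·240 = 106.00

d_1 = 66.00, d_2 = 588.00, d_3 = 106.00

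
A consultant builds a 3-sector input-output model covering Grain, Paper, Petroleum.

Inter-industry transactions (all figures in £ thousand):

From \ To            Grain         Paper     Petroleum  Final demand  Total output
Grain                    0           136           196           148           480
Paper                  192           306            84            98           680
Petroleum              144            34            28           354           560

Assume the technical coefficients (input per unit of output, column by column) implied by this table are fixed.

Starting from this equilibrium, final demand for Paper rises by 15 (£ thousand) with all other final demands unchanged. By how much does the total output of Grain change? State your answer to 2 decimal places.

Technical coefficients a_ij = z_ij / X_j:
  a_11 = 0/480 = 0.00, a_21 = 192/480 = 0.40, a_31 = 144/480 = 0.30
  a_12 = 136/680 = 0.20, a_22 = 306/680 = 0.45, a_32 = 34/680 = 0.05
  a_13 = 196/560 = 0.35, a_23 = 84/560 = 0.15, a_33 = 28/560 = 0.05
I − A =
  [   1.00    -0.20    -0.35]
  [  -0.40     0.55    -0.15]
  [  -0.30    -0.05     0.95]
Cofactors of I−A, C_ij = (−1)^(i+j)·(minor ij) (rows/columns in the sector order above):
  C_11 = (0.55)(0.95) − (-0.15)(-0.05) = 0.5150
  C_12 = −[(-0.40)(0.95) − (-0.15)(-0.30)] = 0.4250
  C_13 = (-0.40)(-0.05) − (0.55)(-0.30) = 0.1850
  C_21 = −[(-0.20)(0.95) − (-0.35)(-0.05)] = 0.2075
  C_22 = (1.00)(0.95) − (-0.35)(-0.30) = 0.8450
  C_23 = −[(1.00)(-0.05) − (-0.20)(-0.30)] = 0.1100
  C_31 = (-0.20)(-0.15) − (-0.35)(0.55) = 0.2225
  C_32 = −[(1.00)(-0.15) − (-0.35)(-0.40)] = 0.2900
  C_33 = (1.00)(0.55) − (-0.20)(-0.40) = 0.4700
det(I−A) = Σ_j (I−A)_1j·C_1j = (1.00)(0.5150) + (-0.20)(0.4250) + (-0.35)(0.1850) = 0.36525
adj(I−A) = Cᵀ =
  [ 0.5150   0.2075   0.2225]
  [ 0.4250   0.8450   0.2900]
  [ 0.1850   0.1100   0.4700]
(I − A)⁻¹ = adj(I−A) / det(I−A) ≈
  [   1.4100     0.5681     0.6092]
  [   1.1636     2.3135     0.7940]
  [   0.5065     0.3012     1.2868]
Δx = (I − A)⁻¹ Δd with Δd having +15 in the Paper component and 0 elsewhere.
So Δx_1 = L_12 · (+15), where L_12 = adj(I−A)_12 / det(I−A) = 0.2075 / 0.36525.
Δx_1 = 0.2075 × (+15) / 0.36525 = 3.1125 / 0.36525 ≈ 8.52.

Δx_1 = 8.52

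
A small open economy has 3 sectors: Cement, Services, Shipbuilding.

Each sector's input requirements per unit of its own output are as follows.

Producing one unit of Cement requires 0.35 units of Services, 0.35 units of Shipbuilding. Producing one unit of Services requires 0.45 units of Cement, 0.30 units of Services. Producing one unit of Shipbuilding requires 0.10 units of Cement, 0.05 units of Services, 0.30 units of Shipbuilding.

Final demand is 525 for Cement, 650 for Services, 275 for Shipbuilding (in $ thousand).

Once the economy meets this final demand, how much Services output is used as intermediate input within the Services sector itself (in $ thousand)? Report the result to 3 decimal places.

z_22 = 512.504

I − A =
  [   1.00    -0.45    -0.10]
  [  -0.35     0.70    -0.05]
  [  -0.35     0.00     0.70]
Cofactors of I−A, C_ij = (−1)^(i+j)·(minor ij) (rows/columns in the sector order above):
  C_11 = (0.70)(0.70) − (-0.05)(0.00) = 0.4900
  C_12 = −[(-0.35)(0.70) − (-0.05)(-0.35)] = 0.2625
  C_13 = (-0.35)(0.00) − (0.70)(-0.35) = 0.2450
  C_21 = −[(-0.45)(0.70) − (-0.10)(0.00)] = 0.3150
  C_22 = (1.00)(0.70) − (-0.10)(-0.35) = 0.6650
  C_23 = −[(1.00)(0.00) − (-0.45)(-0.35)] = 0.1575
  C_31 = (-0.45)(-0.05) − (-0.10)(0.70) = 0.0925
  C_32 = −[(1.00)(-0.05) − (-0.10)(-0.35)] = 0.0850
  C_33 = (1.00)(0.70) − (-0.45)(-0.35) = 0.5425
det(I−A) = Σ_j (I−A)_1j·C_1j = (1.00)(0.4900) + (-0.45)(0.2625) + (-0.10)(0.2450) = 0.347375
adj(I−A) = Cᵀ =
  [ 0.4900   0.3150   0.0925]
  [ 0.2625   0.6650   0.0850]
  [ 0.2450   0.1575   0.5425]
(I − A)⁻¹ = adj(I−A) / det(I−A) ≈
  [   1.4106     0.9068     0.2663]
  [   0.7557     1.9144     0.2447]
  [   0.7053     0.4534     1.5617]
First solve x = (I − A)⁻¹ d = adj(I−A)·d / det(I−A); in particular x_2 = (0.2625·525 + 0.6650·650 + 0.0850·275) / 0.347375 = 593.4375 / 0.347375 ≈ 1708.34833.
Intermediate flow from 2 to 2: z_22 = a_22 · x_2 = 0.30 × 593.4375 / 0.347375 = 178.03125 / 0.347375 ≈ 512.504.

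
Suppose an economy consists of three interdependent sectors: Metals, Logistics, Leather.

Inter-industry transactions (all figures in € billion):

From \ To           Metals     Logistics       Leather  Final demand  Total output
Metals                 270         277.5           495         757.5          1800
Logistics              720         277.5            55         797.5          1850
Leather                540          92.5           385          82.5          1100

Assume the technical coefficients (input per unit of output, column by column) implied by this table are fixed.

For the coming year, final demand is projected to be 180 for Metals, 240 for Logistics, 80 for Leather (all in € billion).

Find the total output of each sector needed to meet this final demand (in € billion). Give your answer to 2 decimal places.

x_1 = 525.62, x_2 = 553.72, x_3 = 408.26

Technical coefficients a_ij = z_ij / X_j:
  a_11 = 270/1800 = 0.15, a_21 = 720/1800 = 0.40, a_31 = 540/1800 = 0.30
  a_12 = 277.5/1850 = 0.15, a_22 = 277.5/1850 = 0.15, a_32 = 92.5/1850 = 0.05
  a_13 = 495/1100 = 0.45, a_23 = 55/1100 = 0.05, a_33 = 385/1100 = 0.35
I − A =
  [   0.85    -0.15    -0.45]
  [  -0.40     0.85    -0.05]
  [  -0.30    -0.05     0.65]
Cofactors of I−A, C_ij = (−1)^(i+j)·(minor ij) (rows/columns in the sector order above):
  C_11 = (0.85)(0.65) − (-0.05)(-0.05) = 0.5500
  C_12 = −[(-0.40)(0.65) − (-0.05)(-0.30)] = 0.2750
  C_13 = (-0.40)(-0.05) − (0.85)(-0.30) = 0.2750
  C_21 = −[(-0.15)(0.65) − (-0.45)(-0.05)] = 0.1200
  C_22 = (0.85)(0.65) − (-0.45)(-0.30) = 0.4175
  C_23 = −[(0.85)(-0.05) − (-0.15)(-0.30)] = 0.0875
  C_31 = (-0.15)(-0.05) − (-0.45)(0.85) = 0.3900
  C_32 = −[(0.85)(-0.05) − (-0.45)(-0.40)] = 0.2225
  C_33 = (0.85)(0.85) − (-0.15)(-0.40) = 0.6625
det(I−A) = Σ_j (I−A)_1j·C_1j = (0.85)(0.5500) + (-0.15)(0.2750) + (-0.45)(0.2750) = 0.3025
adj(I−A) = Cᵀ =
  [ 0.5500   0.1200   0.3900]
  [ 0.2750   0.4175   0.2225]
  [ 0.2750   0.0875   0.6625]
(I − A)⁻¹ = adj(I−A) / det(I−A) ≈
  [   1.8182     0.3967     1.2893]
  [   0.9091     1.3802     0.7355]
  [   0.9091     0.2893     2.1901]
x = (I − A)⁻¹ d = adj(I−A)·d / det(I−A), with det(I−A) = 0.3025:
  x_1 = (0.5500·180 + 0.1200·240 + 0.3900·80) / 0.3025 = 159.00 / 0.3025 ≈ 525.62
  x_2 = (0.2750·180 + 0.4175·240 + 0.2225·80) / 0.3025 = 167.50 / 0.3025 ≈ 553.72
  x_3 = (0.2750·180 + 0.0875·240 + 0.6625·80) / 0.3025 = 123.50 / 0.3025 ≈ 408.26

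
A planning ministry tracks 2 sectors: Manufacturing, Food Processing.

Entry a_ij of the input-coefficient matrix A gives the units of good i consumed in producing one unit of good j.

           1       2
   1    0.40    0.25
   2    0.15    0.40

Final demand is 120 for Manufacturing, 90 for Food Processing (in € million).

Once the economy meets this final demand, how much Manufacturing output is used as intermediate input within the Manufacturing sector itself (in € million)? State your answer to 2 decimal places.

I − A =
  [   0.60    -0.25]
  [  -0.15     0.60]
det(I−A) = (0.60)(0.60) − (-0.25)(-0.15) = 0.3225
adj(I−A) = [[0.60, 0.25], [0.15, 0.60]]
(I − A)⁻¹ = adj(I−A) / det(I−A) ≈
  [   1.8605     0.7752]
  [   0.4651     1.8605]
First solve x = (I − A)⁻¹ d = adj(I−A)·d / det(I−A); in particular x_1 = (0.60·120 + 0.25·90) / 0.3225 = 94.50 / 0.3225 ≈ 293.0233.
Intermediate flow from 1 to 1: z_11 = a_11 · x_1 = 0.40 × 94.50 / 0.3225 = 37.80 / 0.3225 ≈ 117.21.

z_11 = 117.21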